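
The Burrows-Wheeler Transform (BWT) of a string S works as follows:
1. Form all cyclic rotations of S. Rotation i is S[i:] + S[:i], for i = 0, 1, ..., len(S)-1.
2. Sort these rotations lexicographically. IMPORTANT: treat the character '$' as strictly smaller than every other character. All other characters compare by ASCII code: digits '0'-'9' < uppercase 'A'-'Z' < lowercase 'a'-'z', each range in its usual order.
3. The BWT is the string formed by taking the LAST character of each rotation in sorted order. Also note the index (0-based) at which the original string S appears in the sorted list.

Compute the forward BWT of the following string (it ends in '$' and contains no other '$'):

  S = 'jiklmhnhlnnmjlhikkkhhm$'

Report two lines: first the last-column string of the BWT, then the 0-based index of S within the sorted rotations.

Answer: mklnhmhj$mkkiijkhhlnhnl
8

Derivation:
All 23 rotations (rotation i = S[i:]+S[:i]):
  rot[0] = jiklmhnhlnnmjlhikkkhhm$
  rot[1] = iklmhnhlnnmjlhikkkhhm$j
  rot[2] = klmhnhlnnmjlhikkkhhm$ji
  rot[3] = lmhnhlnnmjlhikkkhhm$jik
  rot[4] = mhnhlnnmjlhikkkhhm$jikl
  rot[5] = hnhlnnmjlhikkkhhm$jiklm
  rot[6] = nhlnnmjlhikkkhhm$jiklmh
  rot[7] = hlnnmjlhikkkhhm$jiklmhn
  rot[8] = lnnmjlhikkkhhm$jiklmhnh
  rot[9] = nnmjlhikkkhhm$jiklmhnhl
  rot[10] = nmjlhikkkhhm$jiklmhnhln
  rot[11] = mjlhikkkhhm$jiklmhnhlnn
  rot[12] = jlhikkkhhm$jiklmhnhlnnm
  rot[13] = lhikkkhhm$jiklmhnhlnnmj
  rot[14] = hikkkhhm$jiklmhnhlnnmjl
  rot[15] = ikkkhhm$jiklmhnhlnnmjlh
  rot[16] = kkkhhm$jiklmhnhlnnmjlhi
  rot[17] = kkhhm$jiklmhnhlnnmjlhik
  rot[18] = khhm$jiklmhnhlnnmjlhikk
  rot[19] = hhm$jiklmhnhlnnmjlhikkk
  rot[20] = hm$jiklmhnhlnnmjlhikkkh
  rot[21] = m$jiklmhnhlnnmjlhikkkhh
  rot[22] = $jiklmhnhlnnmjlhikkkhhm
Sorted (with $ < everything):
  sorted[0] = $jiklmhnhlnnmjlhikkkhhm  (last char: 'm')
  sorted[1] = hhm$jiklmhnhlnnmjlhikkk  (last char: 'k')
  sorted[2] = hikkkhhm$jiklmhnhlnnmjl  (last char: 'l')
  sorted[3] = hlnnmjlhikkkhhm$jiklmhn  (last char: 'n')
  sorted[4] = hm$jiklmhnhlnnmjlhikkkh  (last char: 'h')
  sorted[5] = hnhlnnmjlhikkkhhm$jiklm  (last char: 'm')
  sorted[6] = ikkkhhm$jiklmhnhlnnmjlh  (last char: 'h')
  sorted[7] = iklmhnhlnnmjlhikkkhhm$j  (last char: 'j')
  sorted[8] = jiklmhnhlnnmjlhikkkhhm$  (last char: '$')
  sorted[9] = jlhikkkhhm$jiklmhnhlnnm  (last char: 'm')
  sorted[10] = khhm$jiklmhnhlnnmjlhikk  (last char: 'k')
  sorted[11] = kkhhm$jiklmhnhlnnmjlhik  (last char: 'k')
  sorted[12] = kkkhhm$jiklmhnhlnnmjlhi  (last char: 'i')
  sorted[13] = klmhnhlnnmjlhikkkhhm$ji  (last char: 'i')
  sorted[14] = lhikkkhhm$jiklmhnhlnnmj  (last char: 'j')
  sorted[15] = lmhnhlnnmjlhikkkhhm$jik  (last char: 'k')
  sorted[16] = lnnmjlhikkkhhm$jiklmhnh  (last char: 'h')
  sorted[17] = m$jiklmhnhlnnmjlhikkkhh  (last char: 'h')
  sorted[18] = mhnhlnnmjlhikkkhhm$jikl  (last char: 'l')
  sorted[19] = mjlhikkkhhm$jiklmhnhlnn  (last char: 'n')
  sorted[20] = nhlnnmjlhikkkhhm$jiklmh  (last char: 'h')
  sorted[21] = nmjlhikkkhhm$jiklmhnhln  (last char: 'n')
  sorted[22] = nnmjlhikkkhhm$jiklmhnhl  (last char: 'l')
Last column: mklnhmhj$mkkiijkhhlnhnl
Original string S is at sorted index 8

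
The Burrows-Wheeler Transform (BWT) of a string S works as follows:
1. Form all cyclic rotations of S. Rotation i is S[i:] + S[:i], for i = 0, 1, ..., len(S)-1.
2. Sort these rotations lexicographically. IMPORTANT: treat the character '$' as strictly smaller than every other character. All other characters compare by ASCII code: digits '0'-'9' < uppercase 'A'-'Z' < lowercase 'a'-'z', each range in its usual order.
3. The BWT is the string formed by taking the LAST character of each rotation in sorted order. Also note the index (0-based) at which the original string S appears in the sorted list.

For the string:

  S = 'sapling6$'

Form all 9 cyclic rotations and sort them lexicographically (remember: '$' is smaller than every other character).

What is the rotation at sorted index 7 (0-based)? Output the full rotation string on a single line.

All 9 rotations (rotation i = S[i:]+S[:i]):
  rot[0] = sapling6$
  rot[1] = apling6$s
  rot[2] = pling6$sa
  rot[3] = ling6$sap
  rot[4] = ing6$sapl
  rot[5] = ng6$sapli
  rot[6] = g6$saplin
  rot[7] = 6$sapling
  rot[8] = $sapling6
Sorted (with $ < everything):
  sorted[0] = $sapling6
  sorted[1] = 6$sapling
  sorted[2] = apling6$s
  sorted[3] = g6$saplin
  sorted[4] = ing6$sapl
  sorted[5] = ling6$sap
  sorted[6] = ng6$sapli
  sorted[7] = pling6$sa
  sorted[8] = sapling6$
sorted[7] = pling6$sa

Answer: pling6$sa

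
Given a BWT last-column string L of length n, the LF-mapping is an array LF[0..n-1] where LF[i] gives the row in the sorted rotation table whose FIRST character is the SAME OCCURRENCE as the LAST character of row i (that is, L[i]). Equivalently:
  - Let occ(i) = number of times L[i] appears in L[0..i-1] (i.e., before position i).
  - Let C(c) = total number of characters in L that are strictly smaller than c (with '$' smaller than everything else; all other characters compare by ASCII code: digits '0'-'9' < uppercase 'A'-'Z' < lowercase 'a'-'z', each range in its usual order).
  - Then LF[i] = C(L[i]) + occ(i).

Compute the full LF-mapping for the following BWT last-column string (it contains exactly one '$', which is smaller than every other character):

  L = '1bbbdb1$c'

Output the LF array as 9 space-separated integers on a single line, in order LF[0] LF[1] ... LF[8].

Answer: 1 3 4 5 8 6 2 0 7

Derivation:
Char counts: '$':1, '1':2, 'b':4, 'c':1, 'd':1
C (first-col start): C('$')=0, C('1')=1, C('b')=3, C('c')=7, C('d')=8
L[0]='1': occ=0, LF[0]=C('1')+0=1+0=1
L[1]='b': occ=0, LF[1]=C('b')+0=3+0=3
L[2]='b': occ=1, LF[2]=C('b')+1=3+1=4
L[3]='b': occ=2, LF[3]=C('b')+2=3+2=5
L[4]='d': occ=0, LF[4]=C('d')+0=8+0=8
L[5]='b': occ=3, LF[5]=C('b')+3=3+3=6
L[6]='1': occ=1, LF[6]=C('1')+1=1+1=2
L[7]='$': occ=0, LF[7]=C('$')+0=0+0=0
L[8]='c': occ=0, LF[8]=C('c')+0=7+0=7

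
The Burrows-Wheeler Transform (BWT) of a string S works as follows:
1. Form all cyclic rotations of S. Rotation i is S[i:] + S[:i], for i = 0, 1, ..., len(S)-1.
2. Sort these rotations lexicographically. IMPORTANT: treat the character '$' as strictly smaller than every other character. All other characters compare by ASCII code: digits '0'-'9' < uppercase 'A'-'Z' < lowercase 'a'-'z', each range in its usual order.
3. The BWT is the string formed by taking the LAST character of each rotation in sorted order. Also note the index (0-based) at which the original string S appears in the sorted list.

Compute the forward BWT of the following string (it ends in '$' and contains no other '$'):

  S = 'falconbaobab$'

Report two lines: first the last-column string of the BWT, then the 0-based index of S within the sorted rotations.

All 13 rotations (rotation i = S[i:]+S[:i]):
  rot[0] = falconbaobab$
  rot[1] = alconbaobab$f
  rot[2] = lconbaobab$fa
  rot[3] = conbaobab$fal
  rot[4] = onbaobab$falc
  rot[5] = nbaobab$falco
  rot[6] = baobab$falcon
  rot[7] = aobab$falconb
  rot[8] = obab$falconba
  rot[9] = bab$falconbao
  rot[10] = ab$falconbaob
  rot[11] = b$falconbaoba
  rot[12] = $falconbaobab
Sorted (with $ < everything):
  sorted[0] = $falconbaobab  (last char: 'b')
  sorted[1] = ab$falconbaob  (last char: 'b')
  sorted[2] = alconbaobab$f  (last char: 'f')
  sorted[3] = aobab$falconb  (last char: 'b')
  sorted[4] = b$falconbaoba  (last char: 'a')
  sorted[5] = bab$falconbao  (last char: 'o')
  sorted[6] = baobab$falcon  (last char: 'n')
  sorted[7] = conbaobab$fal  (last char: 'l')
  sorted[8] = falconbaobab$  (last char: '$')
  sorted[9] = lconbaobab$fa  (last char: 'a')
  sorted[10] = nbaobab$falco  (last char: 'o')
  sorted[11] = obab$falconba  (last char: 'a')
  sorted[12] = onbaobab$falc  (last char: 'c')
Last column: bbfbaonl$aoac
Original string S is at sorted index 8

Answer: bbfbaonl$aoac
8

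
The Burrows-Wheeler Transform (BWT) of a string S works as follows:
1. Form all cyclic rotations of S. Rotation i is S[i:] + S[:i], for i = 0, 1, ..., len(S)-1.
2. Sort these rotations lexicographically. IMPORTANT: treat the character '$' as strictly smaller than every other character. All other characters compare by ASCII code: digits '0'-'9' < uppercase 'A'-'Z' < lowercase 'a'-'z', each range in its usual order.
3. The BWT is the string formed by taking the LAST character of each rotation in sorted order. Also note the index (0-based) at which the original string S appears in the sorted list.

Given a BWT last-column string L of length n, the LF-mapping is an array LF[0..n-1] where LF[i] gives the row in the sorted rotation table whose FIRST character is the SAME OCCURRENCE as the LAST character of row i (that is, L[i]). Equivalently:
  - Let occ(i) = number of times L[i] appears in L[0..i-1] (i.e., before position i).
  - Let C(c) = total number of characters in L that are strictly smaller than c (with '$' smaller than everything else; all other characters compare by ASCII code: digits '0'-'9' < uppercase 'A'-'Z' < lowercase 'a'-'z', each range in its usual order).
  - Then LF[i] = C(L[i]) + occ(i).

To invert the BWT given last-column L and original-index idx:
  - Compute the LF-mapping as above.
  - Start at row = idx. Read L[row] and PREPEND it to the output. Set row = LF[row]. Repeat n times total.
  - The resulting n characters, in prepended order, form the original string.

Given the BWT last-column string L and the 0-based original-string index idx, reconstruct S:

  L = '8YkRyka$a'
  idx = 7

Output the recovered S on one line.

LF mapping: 1 3 6 2 8 7 4 0 5
Walk LF starting at row 7, prepending L[row]:
  step 1: row=7, L[7]='$', prepend. Next row=LF[7]=0
  step 2: row=0, L[0]='8', prepend. Next row=LF[0]=1
  step 3: row=1, L[1]='Y', prepend. Next row=LF[1]=3
  step 4: row=3, L[3]='R', prepend. Next row=LF[3]=2
  step 5: row=2, L[2]='k', prepend. Next row=LF[2]=6
  step 6: row=6, L[6]='a', prepend. Next row=LF[6]=4
  step 7: row=4, L[4]='y', prepend. Next row=LF[4]=8
  step 8: row=8, L[8]='a', prepend. Next row=LF[8]=5
  step 9: row=5, L[5]='k', prepend. Next row=LF[5]=7
Reversed output: kayakRY8$

Answer: kayakRY8$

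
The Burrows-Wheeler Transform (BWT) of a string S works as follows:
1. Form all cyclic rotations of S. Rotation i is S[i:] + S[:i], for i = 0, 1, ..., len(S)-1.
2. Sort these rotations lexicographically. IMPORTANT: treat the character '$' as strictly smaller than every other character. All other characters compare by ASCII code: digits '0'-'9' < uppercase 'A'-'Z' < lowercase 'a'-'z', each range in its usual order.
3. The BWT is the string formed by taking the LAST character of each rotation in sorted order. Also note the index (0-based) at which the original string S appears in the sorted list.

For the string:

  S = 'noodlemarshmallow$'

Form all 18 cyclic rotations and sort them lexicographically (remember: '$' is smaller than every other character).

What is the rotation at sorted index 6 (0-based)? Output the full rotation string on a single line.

Answer: lemarshmallow$nood

Derivation:
All 18 rotations (rotation i = S[i:]+S[:i]):
  rot[0] = noodlemarshmallow$
  rot[1] = oodlemarshmallow$n
  rot[2] = odlemarshmallow$no
  rot[3] = dlemarshmallow$noo
  rot[4] = lemarshmallow$nood
  rot[5] = emarshmallow$noodl
  rot[6] = marshmallow$noodle
  rot[7] = arshmallow$noodlem
  rot[8] = rshmallow$noodlema
  rot[9] = shmallow$noodlemar
  rot[10] = hmallow$noodlemars
  rot[11] = mallow$noodlemarsh
  rot[12] = allow$noodlemarshm
  rot[13] = llow$noodlemarshma
  rot[14] = low$noodlemarshmal
  rot[15] = ow$noodlemarshmall
  rot[16] = w$noodlemarshmallo
  rot[17] = $noodlemarshmallow
Sorted (with $ < everything):
  sorted[0] = $noodlemarshmallow
  sorted[1] = allow$noodlemarshm
  sorted[2] = arshmallow$noodlem
  sorted[3] = dlemarshmallow$noo
  sorted[4] = emarshmallow$noodl
  sorted[5] = hmallow$noodlemars
  sorted[6] = lemarshmallow$nood
  sorted[7] = llow$noodlemarshma
  sorted[8] = low$noodlemarshmal
  sorted[9] = mallow$noodlemarsh
  sorted[10] = marshmallow$noodle
  sorted[11] = noodlemarshmallow$
  sorted[12] = odlemarshmallow$no
  sorted[13] = oodlemarshmallow$n
  sorted[14] = ow$noodlemarshmall
  sorted[15] = rshmallow$noodlema
  sorted[16] = shmallow$noodlemar
  sorted[17] = w$noodlemarshmallo
sorted[6] = lemarshmallow$nood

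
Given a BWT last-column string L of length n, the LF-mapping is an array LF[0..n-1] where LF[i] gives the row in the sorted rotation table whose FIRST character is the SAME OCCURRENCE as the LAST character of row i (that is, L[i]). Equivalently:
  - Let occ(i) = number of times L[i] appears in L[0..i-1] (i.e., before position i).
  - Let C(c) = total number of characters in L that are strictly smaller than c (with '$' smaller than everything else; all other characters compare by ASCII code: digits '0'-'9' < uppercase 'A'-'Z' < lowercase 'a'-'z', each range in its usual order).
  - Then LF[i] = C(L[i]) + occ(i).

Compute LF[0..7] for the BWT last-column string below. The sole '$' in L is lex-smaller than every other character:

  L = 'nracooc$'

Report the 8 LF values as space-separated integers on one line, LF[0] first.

Answer: 4 7 1 2 5 6 3 0

Derivation:
Char counts: '$':1, 'a':1, 'c':2, 'n':1, 'o':2, 'r':1
C (first-col start): C('$')=0, C('a')=1, C('c')=2, C('n')=4, C('o')=5, C('r')=7
L[0]='n': occ=0, LF[0]=C('n')+0=4+0=4
L[1]='r': occ=0, LF[1]=C('r')+0=7+0=7
L[2]='a': occ=0, LF[2]=C('a')+0=1+0=1
L[3]='c': occ=0, LF[3]=C('c')+0=2+0=2
L[4]='o': occ=0, LF[4]=C('o')+0=5+0=5
L[5]='o': occ=1, LF[5]=C('o')+1=5+1=6
L[6]='c': occ=1, LF[6]=C('c')+1=2+1=3
L[7]='$': occ=0, LF[7]=C('$')+0=0+0=0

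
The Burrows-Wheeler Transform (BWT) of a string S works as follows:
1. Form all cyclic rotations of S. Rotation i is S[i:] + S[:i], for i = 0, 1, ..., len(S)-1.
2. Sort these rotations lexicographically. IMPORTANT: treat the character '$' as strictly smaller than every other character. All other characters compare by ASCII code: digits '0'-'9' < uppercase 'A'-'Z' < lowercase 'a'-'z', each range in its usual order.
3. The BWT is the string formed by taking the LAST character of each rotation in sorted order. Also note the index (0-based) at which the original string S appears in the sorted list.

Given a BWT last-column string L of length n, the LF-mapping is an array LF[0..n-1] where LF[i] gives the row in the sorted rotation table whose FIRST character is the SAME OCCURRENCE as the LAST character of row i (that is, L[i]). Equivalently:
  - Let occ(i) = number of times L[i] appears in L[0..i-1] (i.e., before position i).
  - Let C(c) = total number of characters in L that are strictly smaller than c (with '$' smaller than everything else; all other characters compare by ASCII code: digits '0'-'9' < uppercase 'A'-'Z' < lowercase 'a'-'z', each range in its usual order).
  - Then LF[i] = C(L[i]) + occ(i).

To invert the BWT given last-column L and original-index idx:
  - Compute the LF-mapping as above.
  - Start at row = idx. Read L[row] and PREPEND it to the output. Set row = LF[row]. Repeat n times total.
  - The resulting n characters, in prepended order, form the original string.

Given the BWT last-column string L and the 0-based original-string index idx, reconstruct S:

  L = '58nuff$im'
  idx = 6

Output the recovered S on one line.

LF mapping: 1 2 7 8 3 4 0 5 6
Walk LF starting at row 6, prepending L[row]:
  step 1: row=6, L[6]='$', prepend. Next row=LF[6]=0
  step 2: row=0, L[0]='5', prepend. Next row=LF[0]=1
  step 3: row=1, L[1]='8', prepend. Next row=LF[1]=2
  step 4: row=2, L[2]='n', prepend. Next row=LF[2]=7
  step 5: row=7, L[7]='i', prepend. Next row=LF[7]=5
  step 6: row=5, L[5]='f', prepend. Next row=LF[5]=4
  step 7: row=4, L[4]='f', prepend. Next row=LF[4]=3
  step 8: row=3, L[3]='u', prepend. Next row=LF[3]=8
  step 9: row=8, L[8]='m', prepend. Next row=LF[8]=6
Reversed output: muffin85$

Answer: muffin85$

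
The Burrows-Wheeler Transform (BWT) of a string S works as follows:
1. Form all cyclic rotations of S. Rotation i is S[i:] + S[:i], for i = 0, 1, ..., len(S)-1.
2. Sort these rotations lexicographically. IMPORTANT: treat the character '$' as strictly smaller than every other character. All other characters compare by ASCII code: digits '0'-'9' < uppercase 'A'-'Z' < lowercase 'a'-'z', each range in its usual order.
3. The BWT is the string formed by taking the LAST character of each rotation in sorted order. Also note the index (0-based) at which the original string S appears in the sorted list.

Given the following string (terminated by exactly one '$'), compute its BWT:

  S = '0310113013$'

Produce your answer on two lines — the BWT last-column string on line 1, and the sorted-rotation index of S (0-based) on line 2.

All 11 rotations (rotation i = S[i:]+S[:i]):
  rot[0] = 0310113013$
  rot[1] = 310113013$0
  rot[2] = 10113013$03
  rot[3] = 0113013$031
  rot[4] = 113013$0310
  rot[5] = 13013$03101
  rot[6] = 3013$031011
  rot[7] = 013$0310113
  rot[8] = 13$03101130
  rot[9] = 3$031011301
  rot[10] = $0310113013
Sorted (with $ < everything):
  sorted[0] = $0310113013  (last char: '3')
  sorted[1] = 0113013$031  (last char: '1')
  sorted[2] = 013$0310113  (last char: '3')
  sorted[3] = 0310113013$  (last char: '$')
  sorted[4] = 10113013$03  (last char: '3')
  sorted[5] = 113013$0310  (last char: '0')
  sorted[6] = 13$03101130  (last char: '0')
  sorted[7] = 13013$03101  (last char: '1')
  sorted[8] = 3$031011301  (last char: '1')
  sorted[9] = 3013$031011  (last char: '1')
  sorted[10] = 310113013$0  (last char: '0')
Last column: 313$3001110
Original string S is at sorted index 3

Answer: 313$3001110
3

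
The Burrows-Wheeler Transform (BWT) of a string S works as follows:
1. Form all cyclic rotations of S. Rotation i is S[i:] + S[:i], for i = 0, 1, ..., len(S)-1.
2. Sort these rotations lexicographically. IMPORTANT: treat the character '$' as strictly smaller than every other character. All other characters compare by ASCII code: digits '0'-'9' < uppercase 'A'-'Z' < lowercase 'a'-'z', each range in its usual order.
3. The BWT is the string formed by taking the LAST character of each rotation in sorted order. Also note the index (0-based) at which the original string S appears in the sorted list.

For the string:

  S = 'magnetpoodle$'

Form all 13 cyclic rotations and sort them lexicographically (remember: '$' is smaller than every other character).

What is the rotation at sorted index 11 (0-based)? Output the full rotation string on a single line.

Answer: poodle$magnet

Derivation:
All 13 rotations (rotation i = S[i:]+S[:i]):
  rot[0] = magnetpoodle$
  rot[1] = agnetpoodle$m
  rot[2] = gnetpoodle$ma
  rot[3] = netpoodle$mag
  rot[4] = etpoodle$magn
  rot[5] = tpoodle$magne
  rot[6] = poodle$magnet
  rot[7] = oodle$magnetp
  rot[8] = odle$magnetpo
  rot[9] = dle$magnetpoo
  rot[10] = le$magnetpood
  rot[11] = e$magnetpoodl
  rot[12] = $magnetpoodle
Sorted (with $ < everything):
  sorted[0] = $magnetpoodle
  sorted[1] = agnetpoodle$m
  sorted[2] = dle$magnetpoo
  sorted[3] = e$magnetpoodl
  sorted[4] = etpoodle$magn
  sorted[5] = gnetpoodle$ma
  sorted[6] = le$magnetpood
  sorted[7] = magnetpoodle$
  sorted[8] = netpoodle$mag
  sorted[9] = odle$magnetpo
  sorted[10] = oodle$magnetp
  sorted[11] = poodle$magnet
  sorted[12] = tpoodle$magne
sorted[11] = poodle$magnet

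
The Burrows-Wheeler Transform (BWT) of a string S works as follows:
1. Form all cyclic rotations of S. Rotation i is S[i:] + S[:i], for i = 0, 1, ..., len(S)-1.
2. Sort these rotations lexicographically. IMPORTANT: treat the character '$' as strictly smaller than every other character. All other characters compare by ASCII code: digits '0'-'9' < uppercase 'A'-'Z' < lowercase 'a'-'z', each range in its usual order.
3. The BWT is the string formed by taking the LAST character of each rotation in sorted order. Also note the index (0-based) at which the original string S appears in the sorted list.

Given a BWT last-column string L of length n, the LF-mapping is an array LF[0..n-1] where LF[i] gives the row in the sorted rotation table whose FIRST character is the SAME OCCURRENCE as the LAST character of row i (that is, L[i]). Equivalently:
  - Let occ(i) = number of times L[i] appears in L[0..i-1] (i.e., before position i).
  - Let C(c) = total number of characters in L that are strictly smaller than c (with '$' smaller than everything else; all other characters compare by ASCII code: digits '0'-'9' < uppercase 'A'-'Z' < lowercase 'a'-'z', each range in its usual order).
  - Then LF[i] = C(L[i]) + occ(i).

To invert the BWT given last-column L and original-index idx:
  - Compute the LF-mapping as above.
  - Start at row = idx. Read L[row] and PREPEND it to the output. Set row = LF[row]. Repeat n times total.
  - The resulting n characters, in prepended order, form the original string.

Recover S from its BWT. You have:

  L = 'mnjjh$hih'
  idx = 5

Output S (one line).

LF mapping: 7 8 5 6 1 0 2 4 3
Walk LF starting at row 5, prepending L[row]:
  step 1: row=5, L[5]='$', prepend. Next row=LF[5]=0
  step 2: row=0, L[0]='m', prepend. Next row=LF[0]=7
  step 3: row=7, L[7]='i', prepend. Next row=LF[7]=4
  step 4: row=4, L[4]='h', prepend. Next row=LF[4]=1
  step 5: row=1, L[1]='n', prepend. Next row=LF[1]=8
  step 6: row=8, L[8]='h', prepend. Next row=LF[8]=3
  step 7: row=3, L[3]='j', prepend. Next row=LF[3]=6
  step 8: row=6, L[6]='h', prepend. Next row=LF[6]=2
  step 9: row=2, L[2]='j', prepend. Next row=LF[2]=5
Reversed output: jhjhnhim$

Answer: jhjhnhim$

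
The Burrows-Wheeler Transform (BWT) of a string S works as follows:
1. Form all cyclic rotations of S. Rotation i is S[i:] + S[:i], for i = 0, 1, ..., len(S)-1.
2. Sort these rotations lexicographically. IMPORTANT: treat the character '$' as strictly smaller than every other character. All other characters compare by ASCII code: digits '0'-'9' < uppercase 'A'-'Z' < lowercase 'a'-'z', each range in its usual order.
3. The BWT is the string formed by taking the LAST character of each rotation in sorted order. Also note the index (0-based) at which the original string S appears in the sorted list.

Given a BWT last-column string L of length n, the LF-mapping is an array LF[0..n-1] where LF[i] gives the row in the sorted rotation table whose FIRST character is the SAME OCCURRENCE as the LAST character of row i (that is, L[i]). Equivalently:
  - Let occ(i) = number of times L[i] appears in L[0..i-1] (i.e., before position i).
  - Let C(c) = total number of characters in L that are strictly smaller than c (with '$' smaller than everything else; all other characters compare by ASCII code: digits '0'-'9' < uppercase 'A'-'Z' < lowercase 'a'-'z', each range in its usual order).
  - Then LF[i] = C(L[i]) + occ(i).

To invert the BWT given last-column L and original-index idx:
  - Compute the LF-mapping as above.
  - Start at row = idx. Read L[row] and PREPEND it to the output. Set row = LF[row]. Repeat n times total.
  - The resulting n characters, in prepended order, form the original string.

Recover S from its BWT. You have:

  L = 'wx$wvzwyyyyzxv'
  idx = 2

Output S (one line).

LF mapping: 3 6 0 4 1 12 5 8 9 10 11 13 7 2
Walk LF starting at row 2, prepending L[row]:
  step 1: row=2, L[2]='$', prepend. Next row=LF[2]=0
  step 2: row=0, L[0]='w', prepend. Next row=LF[0]=3
  step 3: row=3, L[3]='w', prepend. Next row=LF[3]=4
  step 4: row=4, L[4]='v', prepend. Next row=LF[4]=1
  step 5: row=1, L[1]='x', prepend. Next row=LF[1]=6
  step 6: row=6, L[6]='w', prepend. Next row=LF[6]=5
  step 7: row=5, L[5]='z', prepend. Next row=LF[5]=12
  step 8: row=12, L[12]='x', prepend. Next row=LF[12]=7
  step 9: row=7, L[7]='y', prepend. Next row=LF[7]=8
  step 10: row=8, L[8]='y', prepend. Next row=LF[8]=9
  step 11: row=9, L[9]='y', prepend. Next row=LF[9]=10
  step 12: row=10, L[10]='y', prepend. Next row=LF[10]=11
  step 13: row=11, L[11]='z', prepend. Next row=LF[11]=13
  step 14: row=13, L[13]='v', prepend. Next row=LF[13]=2
Reversed output: vzyyyyxzwxvww$

Answer: vzyyyyxzwxvww$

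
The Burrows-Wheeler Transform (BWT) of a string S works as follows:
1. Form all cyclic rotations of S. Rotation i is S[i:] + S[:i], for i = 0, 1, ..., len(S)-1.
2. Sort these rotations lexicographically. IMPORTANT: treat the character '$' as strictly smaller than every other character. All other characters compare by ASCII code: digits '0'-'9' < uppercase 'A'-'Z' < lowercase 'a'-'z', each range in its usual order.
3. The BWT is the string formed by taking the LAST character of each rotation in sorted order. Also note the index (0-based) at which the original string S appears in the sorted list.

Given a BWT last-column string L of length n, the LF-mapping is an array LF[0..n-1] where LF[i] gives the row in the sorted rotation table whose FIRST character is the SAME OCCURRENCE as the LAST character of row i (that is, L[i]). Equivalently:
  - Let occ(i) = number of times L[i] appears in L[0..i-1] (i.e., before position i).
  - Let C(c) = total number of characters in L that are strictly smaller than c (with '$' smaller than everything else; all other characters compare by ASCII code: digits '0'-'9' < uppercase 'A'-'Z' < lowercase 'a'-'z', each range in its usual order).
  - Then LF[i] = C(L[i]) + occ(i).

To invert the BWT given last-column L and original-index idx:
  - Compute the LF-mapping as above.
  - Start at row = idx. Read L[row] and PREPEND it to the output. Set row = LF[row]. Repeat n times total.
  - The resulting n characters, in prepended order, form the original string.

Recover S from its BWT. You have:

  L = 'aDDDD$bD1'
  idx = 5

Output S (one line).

LF mapping: 7 2 3 4 5 0 8 6 1
Walk LF starting at row 5, prepending L[row]:
  step 1: row=5, L[5]='$', prepend. Next row=LF[5]=0
  step 2: row=0, L[0]='a', prepend. Next row=LF[0]=7
  step 3: row=7, L[7]='D', prepend. Next row=LF[7]=6
  step 4: row=6, L[6]='b', prepend. Next row=LF[6]=8
  step 5: row=8, L[8]='1', prepend. Next row=LF[8]=1
  step 6: row=1, L[1]='D', prepend. Next row=LF[1]=2
  step 7: row=2, L[2]='D', prepend. Next row=LF[2]=3
  step 8: row=3, L[3]='D', prepend. Next row=LF[3]=4
  step 9: row=4, L[4]='D', prepend. Next row=LF[4]=5
Reversed output: DDDD1bDa$

Answer: DDDD1bDa$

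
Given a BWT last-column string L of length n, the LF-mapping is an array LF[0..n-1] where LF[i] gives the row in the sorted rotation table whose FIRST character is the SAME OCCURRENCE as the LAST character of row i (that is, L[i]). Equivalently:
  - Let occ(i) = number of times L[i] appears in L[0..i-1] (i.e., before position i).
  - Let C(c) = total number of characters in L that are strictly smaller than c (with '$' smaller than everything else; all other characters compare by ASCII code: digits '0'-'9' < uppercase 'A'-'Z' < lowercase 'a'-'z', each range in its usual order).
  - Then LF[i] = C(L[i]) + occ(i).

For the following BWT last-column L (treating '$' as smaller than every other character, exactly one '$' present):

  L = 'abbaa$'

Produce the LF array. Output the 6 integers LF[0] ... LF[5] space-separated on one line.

Answer: 1 4 5 2 3 0

Derivation:
Char counts: '$':1, 'a':3, 'b':2
C (first-col start): C('$')=0, C('a')=1, C('b')=4
L[0]='a': occ=0, LF[0]=C('a')+0=1+0=1
L[1]='b': occ=0, LF[1]=C('b')+0=4+0=4
L[2]='b': occ=1, LF[2]=C('b')+1=4+1=5
L[3]='a': occ=1, LF[3]=C('a')+1=1+1=2
L[4]='a': occ=2, LF[4]=C('a')+2=1+2=3
L[5]='$': occ=0, LF[5]=C('$')+0=0+0=0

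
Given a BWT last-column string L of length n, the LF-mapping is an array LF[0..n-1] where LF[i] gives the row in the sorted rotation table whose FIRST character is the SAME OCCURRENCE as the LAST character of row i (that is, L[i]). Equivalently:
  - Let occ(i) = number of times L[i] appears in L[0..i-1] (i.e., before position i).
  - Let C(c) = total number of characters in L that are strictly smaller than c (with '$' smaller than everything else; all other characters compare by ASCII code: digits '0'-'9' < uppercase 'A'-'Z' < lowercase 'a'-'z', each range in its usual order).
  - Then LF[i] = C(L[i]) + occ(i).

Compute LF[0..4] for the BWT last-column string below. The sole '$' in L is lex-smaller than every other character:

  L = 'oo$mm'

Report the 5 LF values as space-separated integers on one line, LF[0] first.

Answer: 3 4 0 1 2

Derivation:
Char counts: '$':1, 'm':2, 'o':2
C (first-col start): C('$')=0, C('m')=1, C('o')=3
L[0]='o': occ=0, LF[0]=C('o')+0=3+0=3
L[1]='o': occ=1, LF[1]=C('o')+1=3+1=4
L[2]='$': occ=0, LF[2]=C('$')+0=0+0=0
L[3]='m': occ=0, LF[3]=C('m')+0=1+0=1
L[4]='m': occ=1, LF[4]=C('m')+1=1+1=2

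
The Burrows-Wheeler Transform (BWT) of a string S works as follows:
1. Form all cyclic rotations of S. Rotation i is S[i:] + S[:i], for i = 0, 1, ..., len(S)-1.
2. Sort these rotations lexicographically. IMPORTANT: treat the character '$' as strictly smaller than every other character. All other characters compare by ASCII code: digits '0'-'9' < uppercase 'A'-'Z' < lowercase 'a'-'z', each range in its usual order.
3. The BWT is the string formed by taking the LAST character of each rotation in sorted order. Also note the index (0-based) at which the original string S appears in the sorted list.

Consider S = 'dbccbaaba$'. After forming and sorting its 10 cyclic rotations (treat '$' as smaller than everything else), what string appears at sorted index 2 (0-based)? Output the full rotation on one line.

All 10 rotations (rotation i = S[i:]+S[:i]):
  rot[0] = dbccbaaba$
  rot[1] = bccbaaba$d
  rot[2] = ccbaaba$db
  rot[3] = cbaaba$dbc
  rot[4] = baaba$dbcc
  rot[5] = aaba$dbccb
  rot[6] = aba$dbccba
  rot[7] = ba$dbccbaa
  rot[8] = a$dbccbaab
  rot[9] = $dbccbaaba
Sorted (with $ < everything):
  sorted[0] = $dbccbaaba
  sorted[1] = a$dbccbaab
  sorted[2] = aaba$dbccb
  sorted[3] = aba$dbccba
  sorted[4] = ba$dbccbaa
  sorted[5] = baaba$dbcc
  sorted[6] = bccbaaba$d
  sorted[7] = cbaaba$dbc
  sorted[8] = ccbaaba$db
  sorted[9] = dbccbaaba$
sorted[2] = aaba$dbccb

Answer: aaba$dbccb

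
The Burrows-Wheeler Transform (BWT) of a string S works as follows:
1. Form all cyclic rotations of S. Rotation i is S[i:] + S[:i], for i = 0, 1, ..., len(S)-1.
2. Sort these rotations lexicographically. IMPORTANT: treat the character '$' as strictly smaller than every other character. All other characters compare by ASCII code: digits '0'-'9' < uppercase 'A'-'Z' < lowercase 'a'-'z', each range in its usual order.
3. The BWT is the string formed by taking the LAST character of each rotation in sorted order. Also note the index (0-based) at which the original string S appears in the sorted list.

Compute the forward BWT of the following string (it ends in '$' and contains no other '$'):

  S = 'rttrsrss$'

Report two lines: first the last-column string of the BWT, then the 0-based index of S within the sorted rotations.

All 9 rotations (rotation i = S[i:]+S[:i]):
  rot[0] = rttrsrss$
  rot[1] = ttrsrss$r
  rot[2] = trsrss$rt
  rot[3] = rsrss$rtt
  rot[4] = srss$rttr
  rot[5] = rss$rttrs
  rot[6] = ss$rttrsr
  rot[7] = s$rttrsrs
  rot[8] = $rttrsrss
Sorted (with $ < everything):
  sorted[0] = $rttrsrss  (last char: 's')
  sorted[1] = rsrss$rtt  (last char: 't')
  sorted[2] = rss$rttrs  (last char: 's')
  sorted[3] = rttrsrss$  (last char: '$')
  sorted[4] = s$rttrsrs  (last char: 's')
  sorted[5] = srss$rttr  (last char: 'r')
  sorted[6] = ss$rttrsr  (last char: 'r')
  sorted[7] = trsrss$rt  (last char: 't')
  sorted[8] = ttrsrss$r  (last char: 'r')
Last column: sts$srrtr
Original string S is at sorted index 3

Answer: sts$srrtr
3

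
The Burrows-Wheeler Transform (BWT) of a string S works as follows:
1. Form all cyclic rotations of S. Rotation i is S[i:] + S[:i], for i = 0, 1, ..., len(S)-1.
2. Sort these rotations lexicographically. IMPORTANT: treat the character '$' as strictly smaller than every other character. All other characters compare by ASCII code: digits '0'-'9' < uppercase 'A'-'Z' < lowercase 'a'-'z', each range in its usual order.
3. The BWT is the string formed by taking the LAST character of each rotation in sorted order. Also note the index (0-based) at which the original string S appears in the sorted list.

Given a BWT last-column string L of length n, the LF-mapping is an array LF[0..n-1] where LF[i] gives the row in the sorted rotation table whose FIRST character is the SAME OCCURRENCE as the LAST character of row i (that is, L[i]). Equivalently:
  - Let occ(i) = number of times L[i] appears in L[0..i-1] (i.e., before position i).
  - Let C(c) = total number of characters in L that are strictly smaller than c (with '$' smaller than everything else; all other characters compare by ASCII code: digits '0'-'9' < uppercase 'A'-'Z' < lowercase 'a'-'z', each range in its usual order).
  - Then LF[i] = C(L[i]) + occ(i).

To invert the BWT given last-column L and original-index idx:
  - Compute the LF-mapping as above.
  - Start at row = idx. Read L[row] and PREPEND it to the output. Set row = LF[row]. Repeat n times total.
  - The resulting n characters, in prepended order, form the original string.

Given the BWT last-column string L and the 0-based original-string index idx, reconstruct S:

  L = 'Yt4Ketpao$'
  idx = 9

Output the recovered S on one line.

LF mapping: 3 8 1 2 5 9 7 4 6 0
Walk LF starting at row 9, prepending L[row]:
  step 1: row=9, L[9]='$', prepend. Next row=LF[9]=0
  step 2: row=0, L[0]='Y', prepend. Next row=LF[0]=3
  step 3: row=3, L[3]='K', prepend. Next row=LF[3]=2
  step 4: row=2, L[2]='4', prepend. Next row=LF[2]=1
  step 5: row=1, L[1]='t', prepend. Next row=LF[1]=8
  step 6: row=8, L[8]='o', prepend. Next row=LF[8]=6
  step 7: row=6, L[6]='p', prepend. Next row=LF[6]=7
  step 8: row=7, L[7]='a', prepend. Next row=LF[7]=4
  step 9: row=4, L[4]='e', prepend. Next row=LF[4]=5
  step 10: row=5, L[5]='t', prepend. Next row=LF[5]=9
Reversed output: teapot4KY$

Answer: teapot4KY$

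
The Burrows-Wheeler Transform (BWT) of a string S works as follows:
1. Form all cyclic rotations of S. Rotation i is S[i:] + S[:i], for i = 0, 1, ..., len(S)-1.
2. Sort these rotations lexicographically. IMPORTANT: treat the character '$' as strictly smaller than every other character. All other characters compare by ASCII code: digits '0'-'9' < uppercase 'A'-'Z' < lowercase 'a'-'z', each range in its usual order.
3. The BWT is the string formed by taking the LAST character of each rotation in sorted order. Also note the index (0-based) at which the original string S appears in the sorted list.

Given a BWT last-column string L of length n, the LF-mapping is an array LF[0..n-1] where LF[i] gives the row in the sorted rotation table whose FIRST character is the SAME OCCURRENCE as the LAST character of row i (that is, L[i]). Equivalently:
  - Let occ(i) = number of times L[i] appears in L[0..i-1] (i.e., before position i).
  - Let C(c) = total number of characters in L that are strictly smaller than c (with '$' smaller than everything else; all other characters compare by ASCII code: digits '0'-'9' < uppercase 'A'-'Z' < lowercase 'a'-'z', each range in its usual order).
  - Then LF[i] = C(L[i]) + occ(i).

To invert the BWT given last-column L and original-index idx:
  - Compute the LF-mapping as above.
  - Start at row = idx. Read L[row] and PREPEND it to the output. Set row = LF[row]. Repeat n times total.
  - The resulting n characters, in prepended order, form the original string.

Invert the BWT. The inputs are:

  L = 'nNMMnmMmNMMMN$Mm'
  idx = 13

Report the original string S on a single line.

LF mapping: 14 8 1 2 15 11 3 12 9 4 5 6 10 0 7 13
Walk LF starting at row 13, prepending L[row]:
  step 1: row=13, L[13]='$', prepend. Next row=LF[13]=0
  step 2: row=0, L[0]='n', prepend. Next row=LF[0]=14
  step 3: row=14, L[14]='M', prepend. Next row=LF[14]=7
  step 4: row=7, L[7]='m', prepend. Next row=LF[7]=12
  step 5: row=12, L[12]='N', prepend. Next row=LF[12]=10
  step 6: row=10, L[10]='M', prepend. Next row=LF[10]=5
  step 7: row=5, L[5]='m', prepend. Next row=LF[5]=11
  step 8: row=11, L[11]='M', prepend. Next row=LF[11]=6
  step 9: row=6, L[6]='M', prepend. Next row=LF[6]=3
  step 10: row=3, L[3]='M', prepend. Next row=LF[3]=2
  step 11: row=2, L[2]='M', prepend. Next row=LF[2]=1
  step 12: row=1, L[1]='N', prepend. Next row=LF[1]=8
  step 13: row=8, L[8]='N', prepend. Next row=LF[8]=9
  step 14: row=9, L[9]='M', prepend. Next row=LF[9]=4
  step 15: row=4, L[4]='n', prepend. Next row=LF[4]=15
  step 16: row=15, L[15]='m', prepend. Next row=LF[15]=13
Reversed output: mnMNNMMMMmMNmMn$

Answer: mnMNNMMMMmMNmMn$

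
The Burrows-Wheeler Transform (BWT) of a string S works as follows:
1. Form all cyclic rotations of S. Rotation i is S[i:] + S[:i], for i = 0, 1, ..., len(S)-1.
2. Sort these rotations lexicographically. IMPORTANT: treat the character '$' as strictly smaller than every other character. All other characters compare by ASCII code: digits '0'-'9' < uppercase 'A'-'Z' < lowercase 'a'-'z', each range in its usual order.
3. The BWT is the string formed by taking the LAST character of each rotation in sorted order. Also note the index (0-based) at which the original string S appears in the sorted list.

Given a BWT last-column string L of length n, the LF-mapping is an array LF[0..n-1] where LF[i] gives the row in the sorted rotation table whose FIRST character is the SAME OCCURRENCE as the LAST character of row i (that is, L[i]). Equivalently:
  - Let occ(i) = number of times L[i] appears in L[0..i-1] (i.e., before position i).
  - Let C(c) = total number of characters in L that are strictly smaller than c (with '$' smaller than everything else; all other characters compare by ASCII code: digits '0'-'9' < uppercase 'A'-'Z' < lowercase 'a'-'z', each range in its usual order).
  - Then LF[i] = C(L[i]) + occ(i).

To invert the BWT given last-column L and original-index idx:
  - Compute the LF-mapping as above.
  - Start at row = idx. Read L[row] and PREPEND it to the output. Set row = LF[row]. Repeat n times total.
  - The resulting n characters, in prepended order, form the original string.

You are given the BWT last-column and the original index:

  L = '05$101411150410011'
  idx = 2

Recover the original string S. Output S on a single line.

LF mapping: 1 16 0 6 2 7 14 8 9 10 17 3 15 11 4 5 12 13
Walk LF starting at row 2, prepending L[row]:
  step 1: row=2, L[2]='$', prepend. Next row=LF[2]=0
  step 2: row=0, L[0]='0', prepend. Next row=LF[0]=1
  step 3: row=1, L[1]='5', prepend. Next row=LF[1]=16
  step 4: row=16, L[16]='1', prepend. Next row=LF[16]=12
  step 5: row=12, L[12]='4', prepend. Next row=LF[12]=15
  step 6: row=15, L[15]='0', prepend. Next row=LF[15]=5
  step 7: row=5, L[5]='1', prepend. Next row=LF[5]=7
  step 8: row=7, L[7]='1', prepend. Next row=LF[7]=8
  step 9: row=8, L[8]='1', prepend. Next row=LF[8]=9
  step 10: row=9, L[9]='1', prepend. Next row=LF[9]=10
  step 11: row=10, L[10]='5', prepend. Next row=LF[10]=17
  step 12: row=17, L[17]='1', prepend. Next row=LF[17]=13
  step 13: row=13, L[13]='1', prepend. Next row=LF[13]=11
  step 14: row=11, L[11]='0', prepend. Next row=LF[11]=3
  step 15: row=3, L[3]='1', prepend. Next row=LF[3]=6
  step 16: row=6, L[6]='4', prepend. Next row=LF[6]=14
  step 17: row=14, L[14]='0', prepend. Next row=LF[14]=4
  step 18: row=4, L[4]='0', prepend. Next row=LF[4]=2
Reversed output: 00410115111104150$

Answer: 00410115111104150$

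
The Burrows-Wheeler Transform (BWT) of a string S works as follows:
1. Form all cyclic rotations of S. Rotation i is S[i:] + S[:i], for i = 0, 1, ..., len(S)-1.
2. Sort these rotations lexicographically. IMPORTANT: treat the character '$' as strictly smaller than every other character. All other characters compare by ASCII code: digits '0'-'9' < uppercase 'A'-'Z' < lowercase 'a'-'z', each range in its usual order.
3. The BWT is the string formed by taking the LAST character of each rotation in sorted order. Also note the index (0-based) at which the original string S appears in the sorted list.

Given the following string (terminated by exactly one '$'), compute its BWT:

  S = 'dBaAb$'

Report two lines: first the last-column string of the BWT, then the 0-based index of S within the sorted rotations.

Answer: badBA$
5

Derivation:
All 6 rotations (rotation i = S[i:]+S[:i]):
  rot[0] = dBaAb$
  rot[1] = BaAb$d
  rot[2] = aAb$dB
  rot[3] = Ab$dBa
  rot[4] = b$dBaA
  rot[5] = $dBaAb
Sorted (with $ < everything):
  sorted[0] = $dBaAb  (last char: 'b')
  sorted[1] = Ab$dBa  (last char: 'a')
  sorted[2] = BaAb$d  (last char: 'd')
  sorted[3] = aAb$dB  (last char: 'B')
  sorted[4] = b$dBaA  (last char: 'A')
  sorted[5] = dBaAb$  (last char: '$')
Last column: badBA$
Original string S is at sorted index 5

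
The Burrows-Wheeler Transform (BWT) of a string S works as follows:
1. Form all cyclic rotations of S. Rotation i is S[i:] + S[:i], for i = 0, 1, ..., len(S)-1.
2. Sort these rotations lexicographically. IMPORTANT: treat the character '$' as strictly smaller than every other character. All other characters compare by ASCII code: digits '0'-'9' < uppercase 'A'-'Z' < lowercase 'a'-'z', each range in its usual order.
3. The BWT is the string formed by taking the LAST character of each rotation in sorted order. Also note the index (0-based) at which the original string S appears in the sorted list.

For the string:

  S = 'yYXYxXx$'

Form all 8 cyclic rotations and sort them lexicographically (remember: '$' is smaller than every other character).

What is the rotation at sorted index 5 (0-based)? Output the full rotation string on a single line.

All 8 rotations (rotation i = S[i:]+S[:i]):
  rot[0] = yYXYxXx$
  rot[1] = YXYxXx$y
  rot[2] = XYxXx$yY
  rot[3] = YxXx$yYX
  rot[4] = xXx$yYXY
  rot[5] = Xx$yYXYx
  rot[6] = x$yYXYxX
  rot[7] = $yYXYxXx
Sorted (with $ < everything):
  sorted[0] = $yYXYxXx
  sorted[1] = XYxXx$yY
  sorted[2] = Xx$yYXYx
  sorted[3] = YXYxXx$y
  sorted[4] = YxXx$yYX
  sorted[5] = x$yYXYxX
  sorted[6] = xXx$yYXY
  sorted[7] = yYXYxXx$
sorted[5] = x$yYXYxX

Answer: x$yYXYxX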